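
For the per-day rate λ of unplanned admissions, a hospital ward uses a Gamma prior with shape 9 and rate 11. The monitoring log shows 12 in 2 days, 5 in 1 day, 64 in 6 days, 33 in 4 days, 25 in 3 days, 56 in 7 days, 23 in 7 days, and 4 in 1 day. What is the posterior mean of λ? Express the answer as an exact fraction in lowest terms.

Total count: 12 + 5 + 64 + 33 + 25 + 56 + 23 + 4 = 222.
Total exposure: 2 + 1 + 6 + 4 + 3 + 7 + 7 + 1 = 31 days.
By Gamma–Poisson conjugacy, the posterior is Gamma(α + Σx, β + Σt) = Gamma(9 + 222, 11 + 31) = Gamma(231, 42).
Posterior mean = α'/β' = 231/42 = 11/2.

11/2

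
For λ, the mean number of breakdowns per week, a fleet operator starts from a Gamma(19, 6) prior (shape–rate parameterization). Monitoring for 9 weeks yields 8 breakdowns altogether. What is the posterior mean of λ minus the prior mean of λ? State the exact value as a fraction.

Total count 8 over total exposure 9 weeks.
Conjugate update: add total count to the shape and total exposure to the rate, giving Gamma(27, 15).
Posterior mean = 27/15 = 9/5; prior mean = 19/6 = 19/6. Difference = 9/5 − 19/6 = -41/30.

-41/30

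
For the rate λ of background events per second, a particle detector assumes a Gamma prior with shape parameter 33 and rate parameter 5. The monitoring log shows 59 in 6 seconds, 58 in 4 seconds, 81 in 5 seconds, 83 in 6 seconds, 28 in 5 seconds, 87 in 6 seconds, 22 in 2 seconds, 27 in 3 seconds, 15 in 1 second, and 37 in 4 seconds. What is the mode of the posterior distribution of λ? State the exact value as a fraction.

529/47

Total count: 59 + 58 + 81 + 83 + 28 + 87 + 22 + 27 + 15 + 37 = 497.
Total exposure: 6 + 4 + 5 + 6 + 5 + 6 + 2 + 3 + 1 + 4 = 42 seconds.
Posterior: α' = 33 + 497 = 530, β' = 5 + 42 = 47.
Posterior mode = (α'−1)/β' = 529/47.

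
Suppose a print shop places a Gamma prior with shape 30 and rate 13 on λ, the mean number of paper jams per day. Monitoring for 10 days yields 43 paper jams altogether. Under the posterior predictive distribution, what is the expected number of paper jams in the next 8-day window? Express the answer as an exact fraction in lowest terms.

584/23

Total count 43 over total exposure 10 days.
Gamma(α, β) with Poisson data over total exposure Σt gives posterior Gamma(α+Σx, β+Σt) = Gamma(73, 23).
Predictive mean over an 8-day window = T·E[λ|data] = 8·73/23 = 584/23.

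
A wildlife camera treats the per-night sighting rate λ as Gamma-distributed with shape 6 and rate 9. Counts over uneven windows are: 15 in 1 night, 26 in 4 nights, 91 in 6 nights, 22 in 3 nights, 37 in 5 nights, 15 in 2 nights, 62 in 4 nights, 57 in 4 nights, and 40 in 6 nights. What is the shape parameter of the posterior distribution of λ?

Total count: 15 + 26 + 91 + 22 + 37 + 15 + 62 + 57 + 40 = 365.
Total exposure: 1 + 4 + 6 + 3 + 5 + 2 + 4 + 4 + 6 = 35 nights.
Conjugate update: add total count to the shape and total exposure to the rate, giving Gamma(371, 44).

371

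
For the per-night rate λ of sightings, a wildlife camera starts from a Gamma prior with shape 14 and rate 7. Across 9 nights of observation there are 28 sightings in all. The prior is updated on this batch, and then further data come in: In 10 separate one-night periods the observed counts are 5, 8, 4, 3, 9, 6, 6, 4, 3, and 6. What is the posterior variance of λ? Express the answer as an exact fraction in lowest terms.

Total count 28 over total exposure 9 nights.
After the first batch: Gamma(14 + 28, 7 + 9) = Gamma(42, 16).
Total count: 5 + 8 + 4 + 3 + 9 + 6 + 6 + 4 + 3 + 6 = 54.
Total exposure: 10 nights.
After the second batch: Gamma(42 + 54, 16 + 10) = Gamma(96, 26).
Posterior variance = α'/β'² = 96/676 = 24/169.

24/169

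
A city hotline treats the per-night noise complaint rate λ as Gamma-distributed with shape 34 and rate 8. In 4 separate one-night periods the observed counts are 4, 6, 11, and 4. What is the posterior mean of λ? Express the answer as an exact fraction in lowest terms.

Total count: 4 + 6 + 11 + 4 = 25.
Total exposure: 4 nights.
Conjugate update: add total count to the shape and total exposure to the rate, giving Gamma(59, 12).
Posterior mean = α'/β' = 59/12.

59/12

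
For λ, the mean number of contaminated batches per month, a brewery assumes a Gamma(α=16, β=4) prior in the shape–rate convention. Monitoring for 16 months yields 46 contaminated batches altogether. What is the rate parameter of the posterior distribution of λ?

20

Total count 46 over total exposure 16 months.
Conjugate update: add total count to the shape and total exposure to the rate, giving Gamma(62, 20).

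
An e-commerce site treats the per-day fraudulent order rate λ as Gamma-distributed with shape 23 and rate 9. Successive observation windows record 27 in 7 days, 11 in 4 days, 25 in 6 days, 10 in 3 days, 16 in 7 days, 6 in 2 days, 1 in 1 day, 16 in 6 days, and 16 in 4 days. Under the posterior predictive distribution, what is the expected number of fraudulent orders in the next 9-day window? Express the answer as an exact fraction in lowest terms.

Total count: 27 + 11 + 25 + 10 + 16 + 6 + 1 + 16 + 16 = 128.
Total exposure: 7 + 4 + 6 + 3 + 7 + 2 + 1 + 6 + 4 = 40 days.
Posterior: α' = 23 + 128 = 151, β' = 9 + 40 = 49.
Predictive mean over a 9-day window = T·E[λ|data] = 9·151/49 = 1359/49.

1359/49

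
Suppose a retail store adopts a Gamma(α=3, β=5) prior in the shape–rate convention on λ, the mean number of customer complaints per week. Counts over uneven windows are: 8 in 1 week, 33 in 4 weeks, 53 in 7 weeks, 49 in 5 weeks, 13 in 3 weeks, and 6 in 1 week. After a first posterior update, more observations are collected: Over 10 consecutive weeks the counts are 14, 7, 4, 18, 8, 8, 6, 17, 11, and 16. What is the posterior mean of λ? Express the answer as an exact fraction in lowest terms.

137/18

Total count: 8 + 33 + 53 + 49 + 13 + 6 = 162.
Total exposure: 1 + 4 + 7 + 5 + 3 + 1 = 21 weeks.
After the first batch: Gamma(3 + 162, 5 + 21) = Gamma(165, 26).
Total count: 14 + 7 + 4 + 18 + 8 + 8 + 6 + 17 + 11 + 16 = 109.
Total exposure: 10 weeks.
After the second batch: Gamma(165 + 109, 26 + 10) = Gamma(274, 36).
Posterior mean = α'/β' = 274/36 = 137/18.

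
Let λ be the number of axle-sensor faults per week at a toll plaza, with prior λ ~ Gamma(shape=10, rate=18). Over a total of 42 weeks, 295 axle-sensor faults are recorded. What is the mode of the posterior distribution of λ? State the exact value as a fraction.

Total count 295 over total exposure 42 weeks.
Posterior: α' = 10 + 295 = 305, β' = 18 + 42 = 60.
Posterior mode = (α'−1)/β' = 304/60 = 76/15.

76/15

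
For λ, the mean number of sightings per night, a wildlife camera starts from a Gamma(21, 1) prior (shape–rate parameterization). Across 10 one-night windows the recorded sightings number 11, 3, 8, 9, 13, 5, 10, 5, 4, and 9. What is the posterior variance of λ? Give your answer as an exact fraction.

Total count: 11 + 3 + 8 + 9 + 13 + 5 + 10 + 5 + 4 + 9 = 77.
Total exposure: 10 nights.
By Gamma–Poisson conjugacy, the posterior is Gamma(α + Σx, β + Σt) = Gamma(21 + 77, 1 + 10) = Gamma(98, 11).
Posterior variance = α'/β'² = 98/121.

98/121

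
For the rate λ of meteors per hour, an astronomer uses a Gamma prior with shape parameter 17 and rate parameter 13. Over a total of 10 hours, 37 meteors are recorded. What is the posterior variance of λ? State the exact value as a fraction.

54/529

Total count 37 over total exposure 10 hours.
By Gamma–Poisson conjugacy, the posterior is Gamma(α + Σx, β + Σt) = Gamma(17 + 37, 13 + 10) = Gamma(54, 23).
Posterior variance = α'/β'² = 54/529.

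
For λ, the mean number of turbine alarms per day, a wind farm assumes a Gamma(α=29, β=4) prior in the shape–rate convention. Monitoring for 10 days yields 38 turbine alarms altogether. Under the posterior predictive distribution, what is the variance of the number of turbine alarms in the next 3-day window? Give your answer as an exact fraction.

Total count 38 over total exposure 10 days.
Posterior: α' = 29 + 38 = 67, β' = 4 + 10 = 14.
The posterior predictive for a window of length T is Negative Binomial with variance T·α'·(β'+T)/β'² = 3·67·17/196 = 3417/196.

3417/196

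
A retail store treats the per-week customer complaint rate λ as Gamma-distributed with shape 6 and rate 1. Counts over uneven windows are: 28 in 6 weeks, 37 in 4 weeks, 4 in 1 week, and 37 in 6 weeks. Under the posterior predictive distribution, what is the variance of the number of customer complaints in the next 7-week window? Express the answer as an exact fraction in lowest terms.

4900/81

Total count: 28 + 37 + 4 + 37 = 106.
Total exposure: 6 + 4 + 1 + 6 = 17 weeks.
Gamma(α, β) with Poisson data over total exposure Σt gives posterior Gamma(α+Σx, β+Σt) = Gamma(112, 18).
The posterior predictive for a window of length T is Negative Binomial with variance T·α'·(β'+T)/β'² = 7·112·25/324 = 4900/81.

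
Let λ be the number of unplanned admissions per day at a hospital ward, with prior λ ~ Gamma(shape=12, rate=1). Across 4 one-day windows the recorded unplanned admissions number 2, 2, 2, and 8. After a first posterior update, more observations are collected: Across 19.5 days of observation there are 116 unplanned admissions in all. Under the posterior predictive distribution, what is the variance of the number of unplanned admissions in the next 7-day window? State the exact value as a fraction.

Total count: 2 + 2 + 2 + 8 = 14.
Total exposure: 4 days.
After the first batch: Gamma(12 + 14, 1 + 4) = Gamma(26, 5).
Total count 116 over total exposure 19.5 days.
After the second batch: Gamma(26 + 116, 5 + 19.5) = Gamma(142, 49/2).
The posterior predictive for a window of length T is Negative Binomial with variance T·α'·(β'+T)/β'² = 7·142·(63/2)/(2401/4) = 2556/49.

2556/49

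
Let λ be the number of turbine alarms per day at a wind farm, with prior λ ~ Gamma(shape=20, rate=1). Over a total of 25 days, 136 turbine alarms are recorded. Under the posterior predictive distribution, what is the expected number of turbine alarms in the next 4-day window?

Total count 136 over total exposure 25 days.
Posterior: α' = 20 + 136 = 156, β' = 1 + 25 = 26.
Predictive mean over a 4-day window = T·E[λ|data] = 4·156/26 = 24.

24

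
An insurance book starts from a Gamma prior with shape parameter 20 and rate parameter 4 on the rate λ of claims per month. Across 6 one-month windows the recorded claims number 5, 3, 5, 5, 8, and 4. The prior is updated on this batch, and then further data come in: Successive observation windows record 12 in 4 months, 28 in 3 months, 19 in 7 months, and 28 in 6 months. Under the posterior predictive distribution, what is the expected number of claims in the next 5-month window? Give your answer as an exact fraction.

137/6

Total count: 5 + 3 + 5 + 5 + 8 + 4 = 30.
Total exposure: 6 months.
After the first batch: Gamma(20 + 30, 4 + 6) = Gamma(50, 10).
Total count: 12 + 28 + 19 + 28 = 87.
Total exposure: 4 + 3 + 7 + 6 = 20 months.
After the second batch: Gamma(50 + 87, 10 + 20) = Gamma(137, 30).
Predictive mean over a 5-month window = T·E[λ|data] = 5·137/30 = 137/6.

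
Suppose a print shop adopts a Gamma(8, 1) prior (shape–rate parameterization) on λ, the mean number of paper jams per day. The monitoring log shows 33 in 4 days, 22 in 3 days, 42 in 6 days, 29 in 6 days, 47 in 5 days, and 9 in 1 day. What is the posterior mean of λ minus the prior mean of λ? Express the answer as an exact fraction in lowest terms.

Total count: 33 + 22 + 42 + 29 + 47 + 9 = 182.
Total exposure: 4 + 3 + 6 + 6 + 5 + 1 = 25 days.
By Gamma–Poisson conjugacy, the posterior is Gamma(α + Σx, β + Σt) = Gamma(8 + 182, 1 + 25) = Gamma(190, 26).
Posterior mean = 190/26 = 95/13; prior mean = 8/1 = 8. Difference = 95/13 − 8 = -9/13.

-9/13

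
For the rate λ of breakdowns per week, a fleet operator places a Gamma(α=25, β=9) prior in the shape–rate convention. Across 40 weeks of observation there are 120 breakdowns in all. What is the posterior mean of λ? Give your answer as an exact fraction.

Total count 120 over total exposure 40 weeks.
Gamma(α, β) with Poisson data over total exposure Σt gives posterior Gamma(α+Σx, β+Σt) = Gamma(145, 49).
Posterior mean = α'/β' = 145/49.

145/49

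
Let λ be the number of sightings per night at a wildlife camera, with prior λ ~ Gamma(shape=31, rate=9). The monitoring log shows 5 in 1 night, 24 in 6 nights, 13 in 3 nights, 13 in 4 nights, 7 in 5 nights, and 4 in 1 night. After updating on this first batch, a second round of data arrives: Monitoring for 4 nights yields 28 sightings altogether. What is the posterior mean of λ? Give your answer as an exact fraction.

125/33

Total count: 5 + 24 + 13 + 13 + 7 + 4 = 66.
Total exposure: 1 + 6 + 3 + 4 + 5 + 1 = 20 nights.
After the first batch: Gamma(31 + 66, 9 + 20) = Gamma(97, 29).
Total count 28 over total exposure 4 nights.
After the second batch: Gamma(97 + 28, 29 + 4) = Gamma(125, 33).
Posterior mean = α'/β' = 125/33.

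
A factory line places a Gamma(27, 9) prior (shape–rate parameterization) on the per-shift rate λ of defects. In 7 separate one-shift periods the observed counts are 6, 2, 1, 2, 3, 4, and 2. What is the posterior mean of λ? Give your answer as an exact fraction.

Total count: 6 + 2 + 1 + 2 + 3 + 4 + 2 = 20.
Total exposure: 7 shifts.
Gamma(α, β) with Poisson data over total exposure Σt gives posterior Gamma(α+Σx, β+Σt) = Gamma(47, 16).
Posterior mean = α'/β' = 47/16.

47/16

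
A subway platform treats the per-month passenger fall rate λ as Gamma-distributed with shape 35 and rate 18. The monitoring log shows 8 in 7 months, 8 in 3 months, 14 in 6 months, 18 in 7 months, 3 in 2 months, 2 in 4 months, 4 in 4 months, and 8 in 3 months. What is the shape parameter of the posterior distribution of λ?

100

Total count: 8 + 8 + 14 + 18 + 3 + 2 + 4 + 8 = 65.
Total exposure: 7 + 3 + 6 + 7 + 2 + 4 + 4 + 3 = 36 months.
Posterior: α' = 35 + 65 = 100, β' = 18 + 36 = 54.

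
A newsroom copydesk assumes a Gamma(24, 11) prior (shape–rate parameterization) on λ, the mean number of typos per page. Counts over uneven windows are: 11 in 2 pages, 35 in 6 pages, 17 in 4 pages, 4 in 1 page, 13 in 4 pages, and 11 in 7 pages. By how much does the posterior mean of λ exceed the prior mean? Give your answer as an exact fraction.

Total count: 11 + 35 + 17 + 4 + 13 + 11 = 91.
Total exposure: 2 + 6 + 4 + 1 + 4 + 7 = 24 pages.
Posterior: α' = 24 + 91 = 115, β' = 11 + 24 = 35.
Posterior mean = 115/35 = 23/7; prior mean = 24/11 = 24/11. Difference = 23/7 − 24/11 = 85/77.

85/77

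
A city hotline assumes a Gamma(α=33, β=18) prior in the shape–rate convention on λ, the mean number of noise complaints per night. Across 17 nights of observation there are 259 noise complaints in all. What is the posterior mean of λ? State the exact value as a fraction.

Total count 259 over total exposure 17 nights.
The Gamma prior is conjugate for the Poisson rate, so λ | data ~ Gamma(33+259, 18+17) = Gamma(292, 35).
Posterior mean = α'/β' = 292/35.

292/35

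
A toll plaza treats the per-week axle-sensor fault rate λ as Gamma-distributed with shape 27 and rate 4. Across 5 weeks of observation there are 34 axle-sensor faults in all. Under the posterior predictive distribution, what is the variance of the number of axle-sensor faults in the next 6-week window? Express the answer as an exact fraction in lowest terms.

Total count 34 over total exposure 5 weeks.
The Gamma prior is conjugate for the Poisson rate, so λ | data ~ Gamma(27+34, 4+5) = Gamma(61, 9).
The posterior predictive for a window of length T is Negative Binomial with variance T·α'·(β'+T)/β'² = 6·61·15/81 = 610/9.

610/9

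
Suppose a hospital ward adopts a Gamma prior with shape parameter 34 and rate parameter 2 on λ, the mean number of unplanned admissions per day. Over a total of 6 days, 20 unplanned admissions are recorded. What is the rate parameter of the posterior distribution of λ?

8

Total count 20 over total exposure 6 days.
Posterior: α' = 34 + 20 = 54, β' = 2 + 6 = 8.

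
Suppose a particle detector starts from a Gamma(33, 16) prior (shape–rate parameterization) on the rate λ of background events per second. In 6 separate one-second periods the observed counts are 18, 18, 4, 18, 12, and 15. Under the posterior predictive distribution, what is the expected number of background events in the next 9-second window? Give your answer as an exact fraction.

531/11

Total count: 18 + 18 + 4 + 18 + 12 + 15 = 85.
Total exposure: 6 seconds.
The Gamma prior is conjugate for the Poisson rate, so λ | data ~ Gamma(33+85, 16+6) = Gamma(118, 22).
Predictive mean over a 9-second window = T·E[λ|data] = 9·118/22 = 531/11.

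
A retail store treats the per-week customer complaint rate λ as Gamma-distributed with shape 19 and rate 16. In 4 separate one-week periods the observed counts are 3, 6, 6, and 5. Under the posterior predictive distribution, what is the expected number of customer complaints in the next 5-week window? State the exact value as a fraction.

Total count: 3 + 6 + 6 + 5 = 20.
Total exposure: 4 weeks.
Posterior: α' = 19 + 20 = 39, β' = 16 + 4 = 20.
Predictive mean over a 5-week window = T·E[λ|data] = 5·39/20 = 39/4.

39/4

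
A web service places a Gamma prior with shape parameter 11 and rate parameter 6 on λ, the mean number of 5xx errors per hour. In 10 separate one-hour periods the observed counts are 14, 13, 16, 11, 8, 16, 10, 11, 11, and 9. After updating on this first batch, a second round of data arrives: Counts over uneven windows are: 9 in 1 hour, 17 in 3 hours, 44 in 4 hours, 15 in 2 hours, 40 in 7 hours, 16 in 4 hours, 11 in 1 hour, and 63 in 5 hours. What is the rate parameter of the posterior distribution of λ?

43

Total count: 14 + 13 + 16 + 11 + 8 + 16 + 10 + 11 + 11 + 9 = 119.
Total exposure: 10 hours.
After the first batch: Gamma(11 + 119, 6 + 10) = Gamma(130, 16).
Total count: 9 + 17 + 44 + 15 + 40 + 16 + 11 + 63 = 215.
Total exposure: 1 + 3 + 4 + 2 + 7 + 4 + 1 + 5 = 27 hours.
After the second batch: Gamma(130 + 215, 16 + 27) = Gamma(345, 43).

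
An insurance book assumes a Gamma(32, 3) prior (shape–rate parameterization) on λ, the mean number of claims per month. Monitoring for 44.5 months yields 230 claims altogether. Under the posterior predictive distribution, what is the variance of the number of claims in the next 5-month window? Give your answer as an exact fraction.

11004/361

Total count 230 over total exposure 44.5 months.
Posterior: α' = 32 + 230 = 262, β' = 3 + 44.5 = 95/2.
The posterior predictive for a window of length T is Negative Binomial with variance T·α'·(β'+T)/β'² = 5·262·(105/2)/(9025/4) = 11004/361.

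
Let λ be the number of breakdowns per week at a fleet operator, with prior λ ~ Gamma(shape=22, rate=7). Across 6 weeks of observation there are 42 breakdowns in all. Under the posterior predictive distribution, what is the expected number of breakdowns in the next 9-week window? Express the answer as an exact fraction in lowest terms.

Total count 42 over total exposure 6 weeks.
Posterior: α' = 22 + 42 = 64, β' = 7 + 6 = 13.
Predictive mean over a 9-week window = T·E[λ|data] = 9·64/13 = 576/13.

576/13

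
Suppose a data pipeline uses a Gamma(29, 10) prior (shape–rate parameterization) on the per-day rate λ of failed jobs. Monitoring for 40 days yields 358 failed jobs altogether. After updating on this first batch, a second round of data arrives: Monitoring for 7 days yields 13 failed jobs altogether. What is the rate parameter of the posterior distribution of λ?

57

Total count 358 over total exposure 40 days.
After the first batch: Gamma(29 + 358, 10 + 40) = Gamma(387, 50).
Total count 13 over total exposure 7 days.
After the second batch: Gamma(387 + 13, 50 + 7) = Gamma(400, 57).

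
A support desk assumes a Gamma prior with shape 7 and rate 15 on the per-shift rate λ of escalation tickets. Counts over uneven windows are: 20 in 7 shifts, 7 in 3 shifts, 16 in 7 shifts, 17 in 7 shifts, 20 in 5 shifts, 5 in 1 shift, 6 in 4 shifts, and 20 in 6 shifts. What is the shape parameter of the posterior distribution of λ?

118

Total count: 20 + 7 + 16 + 17 + 20 + 5 + 6 + 20 = 111.
Total exposure: 7 + 3 + 7 + 7 + 5 + 1 + 4 + 6 = 40 shifts.
The Gamma prior is conjugate for the Poisson rate, so λ | data ~ Gamma(7+111, 15+40) = Gamma(118, 55).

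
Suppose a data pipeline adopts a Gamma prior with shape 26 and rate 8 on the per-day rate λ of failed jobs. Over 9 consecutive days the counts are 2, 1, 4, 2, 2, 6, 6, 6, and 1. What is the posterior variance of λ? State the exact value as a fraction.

Total count: 2 + 1 + 4 + 2 + 2 + 6 + 6 + 6 + 1 = 30.
Total exposure: 9 days.
Posterior: α' = 26 + 30 = 56, β' = 8 + 9 = 17.
Posterior variance = α'/β'² = 56/289.

56/289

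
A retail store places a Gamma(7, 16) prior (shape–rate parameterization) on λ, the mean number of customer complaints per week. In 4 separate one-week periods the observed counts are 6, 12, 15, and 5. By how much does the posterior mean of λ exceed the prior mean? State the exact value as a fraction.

Total count: 6 + 12 + 15 + 5 = 38.
Total exposure: 4 weeks.
The Gamma prior is conjugate for the Poisson rate, so λ | data ~ Gamma(7+38, 16+4) = Gamma(45, 20).
Posterior mean = 45/20 = 9/4; prior mean = 7/16 = 7/16. Difference = 9/4 − 7/16 = 29/16.

29/16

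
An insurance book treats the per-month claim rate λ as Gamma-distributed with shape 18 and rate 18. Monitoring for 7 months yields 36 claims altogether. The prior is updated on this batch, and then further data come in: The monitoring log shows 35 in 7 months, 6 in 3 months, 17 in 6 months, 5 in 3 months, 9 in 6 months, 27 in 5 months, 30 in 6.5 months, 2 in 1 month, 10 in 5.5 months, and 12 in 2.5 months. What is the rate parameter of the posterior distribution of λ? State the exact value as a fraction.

Total count 36 over total exposure 7 months.
After the first batch: Gamma(18 + 36, 18 + 7) = Gamma(54, 25).
Total count: 35 + 6 + 17 + 5 + 9 + 27 + 30 + 2 + 10 + 12 = 153.
Total exposure: 7 + 3 + 6 + 3 + 6 + 5 + 6.5 + 1 + 5.5 + 2.5 = 45.5 months.
After the second batch: Gamma(54 + 153, 25 + 45.5) = Gamma(207, 141/2).

141/2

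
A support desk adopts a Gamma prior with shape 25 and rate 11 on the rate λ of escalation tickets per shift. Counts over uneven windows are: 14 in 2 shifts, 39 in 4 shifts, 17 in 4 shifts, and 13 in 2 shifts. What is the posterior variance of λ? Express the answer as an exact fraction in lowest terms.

108/529

Total count: 14 + 39 + 17 + 13 = 83.
Total exposure: 2 + 4 + 4 + 2 = 12 shifts.
By Gamma–Poisson conjugacy, the posterior is Gamma(α + Σx, β + Σt) = Gamma(25 + 83, 11 + 12) = Gamma(108, 23).
Posterior variance = α'/β'² = 108/529.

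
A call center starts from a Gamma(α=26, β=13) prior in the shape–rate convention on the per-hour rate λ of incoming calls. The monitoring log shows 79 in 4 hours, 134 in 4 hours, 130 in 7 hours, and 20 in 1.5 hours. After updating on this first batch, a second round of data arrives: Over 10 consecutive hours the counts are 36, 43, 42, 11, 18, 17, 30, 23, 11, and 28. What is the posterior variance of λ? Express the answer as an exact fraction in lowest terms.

Total count: 79 + 134 + 130 + 20 = 363.
Total exposure: 4 + 4 + 7 + 1.5 = 16.5 hours.
After the first batch: Gamma(26 + 363, 13 + 16.5) = Gamma(389, 59/2).
Total count: 36 + 43 + 42 + 11 + 18 + 17 + 30 + 23 + 11 + 28 = 259.
Total exposure: 10 hours.
After the second batch: Gamma(389 + 259, 59/2 + 10) = Gamma(648, 79/2).
Posterior variance = α'/β'² = 648/(6241/4) = 2592/6241.

2592/6241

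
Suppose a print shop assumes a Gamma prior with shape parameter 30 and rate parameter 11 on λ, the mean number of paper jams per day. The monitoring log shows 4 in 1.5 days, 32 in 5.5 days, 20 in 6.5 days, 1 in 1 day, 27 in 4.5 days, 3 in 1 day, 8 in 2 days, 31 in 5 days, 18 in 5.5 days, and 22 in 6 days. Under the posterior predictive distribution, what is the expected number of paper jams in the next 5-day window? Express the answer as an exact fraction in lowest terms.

Total count: 4 + 32 + 20 + 1 + 27 + 3 + 8 + 31 + 18 + 22 = 166.
Total exposure: 1.5 + 5.5 + 6.5 + 1 + 4.5 + 1 + 2 + 5 + 5.5 + 6 = 38.5 days.
The Gamma prior is conjugate for the Poisson rate, so λ | data ~ Gamma(30+166, 11+38.5) = Gamma(196, 99/2).
Predictive mean over a 5-day window = T·E[λ|data] = 5·196/(99/2) = 1960/99.

1960/99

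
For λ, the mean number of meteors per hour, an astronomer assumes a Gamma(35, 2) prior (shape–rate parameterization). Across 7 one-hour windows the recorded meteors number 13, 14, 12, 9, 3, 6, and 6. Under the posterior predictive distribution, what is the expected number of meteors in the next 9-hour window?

Total count: 13 + 14 + 12 + 9 + 3 + 6 + 6 = 63.
Total exposure: 7 hours.
The Gamma prior is conjugate for the Poisson rate, so λ | data ~ Gamma(35+63, 2+7) = Gamma(98, 9).
Predictive mean over a 9-hour window = T·E[λ|data] = 9·98/9 = 98.

98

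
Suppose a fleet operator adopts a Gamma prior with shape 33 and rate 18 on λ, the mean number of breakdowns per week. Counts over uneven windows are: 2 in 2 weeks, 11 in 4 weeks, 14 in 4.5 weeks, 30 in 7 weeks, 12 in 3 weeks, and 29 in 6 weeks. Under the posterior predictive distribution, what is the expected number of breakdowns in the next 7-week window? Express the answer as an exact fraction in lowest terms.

Total count: 2 + 11 + 14 + 30 + 12 + 29 = 98.
Total exposure: 2 + 4 + 4.5 + 7 + 3 + 6 = 26.5 weeks.
The Gamma prior is conjugate for the Poisson rate, so λ | data ~ Gamma(33+98, 18+26.5) = Gamma(131, 89/2).
Predictive mean over a 7-week window = T·E[λ|data] = 7·131/(89/2) = 1834/89.

1834/89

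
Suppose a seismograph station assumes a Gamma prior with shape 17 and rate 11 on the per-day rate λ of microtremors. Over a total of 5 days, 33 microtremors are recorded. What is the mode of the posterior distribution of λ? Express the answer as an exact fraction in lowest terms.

49/16

Total count 33 over total exposure 5 days.
The Gamma prior is conjugate for the Poisson rate, so λ | data ~ Gamma(17+33, 11+5) = Gamma(50, 16).
Posterior mode = (α'−1)/β' = 49/16.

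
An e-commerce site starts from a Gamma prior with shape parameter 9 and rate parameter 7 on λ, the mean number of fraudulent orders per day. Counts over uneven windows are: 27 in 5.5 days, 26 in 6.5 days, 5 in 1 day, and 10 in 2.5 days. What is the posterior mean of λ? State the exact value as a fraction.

Total count: 27 + 26 + 5 + 10 = 68.
Total exposure: 5.5 + 6.5 + 1 + 2.5 = 15.5 days.
Posterior: α' = 9 + 68 = 77, β' = 7 + 15.5 = 45/2.
Posterior mean = α'/β' = 77/(45/2) = 154/45.

154/45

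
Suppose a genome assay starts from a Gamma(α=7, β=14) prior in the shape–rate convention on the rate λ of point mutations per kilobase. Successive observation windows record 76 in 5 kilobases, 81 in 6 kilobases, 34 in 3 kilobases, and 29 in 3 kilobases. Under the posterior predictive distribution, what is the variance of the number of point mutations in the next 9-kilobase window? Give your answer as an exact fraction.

81720/961

Total count: 76 + 81 + 34 + 29 = 220.
Total exposure: 5 + 6 + 3 + 3 = 17 kilobases.
Posterior: α' = 7 + 220 = 227, β' = 14 + 17 = 31.
The posterior predictive for a window of length T is Negative Binomial with variance T·α'·(β'+T)/β'² = 9·227·40/961 = 81720/961.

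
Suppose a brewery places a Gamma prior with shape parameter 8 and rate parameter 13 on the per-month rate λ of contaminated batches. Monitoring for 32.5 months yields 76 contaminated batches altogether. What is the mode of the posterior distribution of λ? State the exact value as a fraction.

Total count 76 over total exposure 32.5 months.
Gamma(α, β) with Poisson data over total exposure Σt gives posterior Gamma(α+Σx, β+Σt) = Gamma(84, 91/2).
Posterior mode = (α'−1)/β' = 83/(91/2) = 166/91.

166/91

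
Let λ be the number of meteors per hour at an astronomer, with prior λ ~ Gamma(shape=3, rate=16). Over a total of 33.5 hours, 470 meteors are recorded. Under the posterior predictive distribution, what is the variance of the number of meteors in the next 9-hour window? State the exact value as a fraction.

1118/11

Total count 470 over total exposure 33.5 hours.
Gamma(α, β) with Poisson data over total exposure Σt gives posterior Gamma(α+Σx, β+Σt) = Gamma(473, 99/2).
The posterior predictive for a window of length T is Negative Binomial with variance T·α'·(β'+T)/β'² = 9·473·(117/2)/(9801/4) = 1118/11.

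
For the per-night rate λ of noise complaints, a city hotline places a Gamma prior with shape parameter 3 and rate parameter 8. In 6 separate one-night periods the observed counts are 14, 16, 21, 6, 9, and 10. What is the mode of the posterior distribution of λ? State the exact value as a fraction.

Total count: 14 + 16 + 21 + 6 + 9 + 10 = 76.
Total exposure: 6 nights.
By Gamma–Poisson conjugacy, the posterior is Gamma(α + Σx, β + Σt) = Gamma(3 + 76, 8 + 6) = Gamma(79, 14).
Posterior mode = (α'−1)/β' = 78/14 = 39/7.

39/7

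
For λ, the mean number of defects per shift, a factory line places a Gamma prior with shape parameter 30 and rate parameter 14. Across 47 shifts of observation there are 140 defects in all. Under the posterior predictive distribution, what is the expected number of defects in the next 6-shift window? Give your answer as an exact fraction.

Total count 140 over total exposure 47 shifts.
By Gamma–Poisson conjugacy, the posterior is Gamma(α + Σx, β + Σt) = Gamma(30 + 140, 14 + 47) = Gamma(170, 61).
Predictive mean over a 6-shift window = T·E[λ|data] = 6·170/61 = 1020/61.

1020/61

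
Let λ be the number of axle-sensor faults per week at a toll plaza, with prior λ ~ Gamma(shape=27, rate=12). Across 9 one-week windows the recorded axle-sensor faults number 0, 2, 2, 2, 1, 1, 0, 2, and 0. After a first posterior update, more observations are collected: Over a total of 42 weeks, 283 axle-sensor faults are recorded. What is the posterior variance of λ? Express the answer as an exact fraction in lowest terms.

Total count: 0 + 2 + 2 + 2 + 1 + 1 + 0 + 2 + 0 = 10.
Total exposure: 9 weeks.
After the first batch: Gamma(27 + 10, 12 + 9) = Gamma(37, 21).
Total count 283 over total exposure 42 weeks.
After the second batch: Gamma(37 + 283, 21 + 42) = Gamma(320, 63).
Posterior variance = α'/β'² = 320/3969.

320/3969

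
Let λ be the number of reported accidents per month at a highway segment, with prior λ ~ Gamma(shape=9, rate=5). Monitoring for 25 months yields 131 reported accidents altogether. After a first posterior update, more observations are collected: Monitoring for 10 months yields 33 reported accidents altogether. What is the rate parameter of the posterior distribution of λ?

Total count 131 over total exposure 25 months.
After the first batch: Gamma(9 + 131, 5 + 25) = Gamma(140, 30).
Total count 33 over total exposure 10 months.
After the second batch: Gamma(140 + 33, 30 + 10) = Gamma(173, 40).

40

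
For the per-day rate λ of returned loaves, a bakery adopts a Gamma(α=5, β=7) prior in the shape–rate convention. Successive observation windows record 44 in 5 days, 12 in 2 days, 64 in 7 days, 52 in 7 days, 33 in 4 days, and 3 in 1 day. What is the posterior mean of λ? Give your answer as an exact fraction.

Total count: 44 + 12 + 64 + 52 + 33 + 3 = 208.
Total exposure: 5 + 2 + 7 + 7 + 4 + 1 = 26 days.
Posterior: α' = 5 + 208 = 213, β' = 7 + 26 = 33.
Posterior mean = α'/β' = 213/33 = 71/11.

71/11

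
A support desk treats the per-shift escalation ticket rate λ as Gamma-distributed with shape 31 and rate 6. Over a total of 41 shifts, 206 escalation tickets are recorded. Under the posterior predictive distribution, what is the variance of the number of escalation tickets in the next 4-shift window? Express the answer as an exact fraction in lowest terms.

48348/2209

Total count 206 over total exposure 41 shifts.
Posterior: α' = 31 + 206 = 237, β' = 6 + 41 = 47.
The posterior predictive for a window of length T is Negative Binomial with variance T·α'·(β'+T)/β'² = 4·237·51/2209 = 48348/2209.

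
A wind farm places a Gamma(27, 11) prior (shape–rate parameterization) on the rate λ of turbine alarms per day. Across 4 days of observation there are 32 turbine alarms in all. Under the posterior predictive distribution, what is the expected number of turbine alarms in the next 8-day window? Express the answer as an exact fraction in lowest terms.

472/15

Total count 32 over total exposure 4 days.
The Gamma prior is conjugate for the Poisson rate, so λ | data ~ Gamma(27+32, 11+4) = Gamma(59, 15).
Predictive mean over an 8-day window = T·E[λ|data] = 8·59/15 = 472/15.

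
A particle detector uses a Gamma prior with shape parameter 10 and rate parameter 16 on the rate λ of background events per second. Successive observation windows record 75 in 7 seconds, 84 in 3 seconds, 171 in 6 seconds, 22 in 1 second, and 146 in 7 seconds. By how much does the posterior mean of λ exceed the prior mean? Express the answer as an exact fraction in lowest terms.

Total count: 75 + 84 + 171 + 22 + 146 = 498.
Total exposure: 7 + 3 + 6 + 1 + 7 = 24 seconds.
By Gamma–Poisson conjugacy, the posterior is Gamma(α + Σx, β + Σt) = Gamma(10 + 498, 16 + 24) = Gamma(508, 40).
Posterior mean = 508/40 = 127/10; prior mean = 10/16 = 5/8. Difference = 127/10 − 5/8 = 483/40.

483/40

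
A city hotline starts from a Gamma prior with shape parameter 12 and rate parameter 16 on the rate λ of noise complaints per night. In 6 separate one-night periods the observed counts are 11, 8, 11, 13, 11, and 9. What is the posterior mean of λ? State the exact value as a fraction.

Total count: 11 + 8 + 11 + 13 + 11 + 9 = 63.
Total exposure: 6 nights.
Posterior: α' = 12 + 63 = 75, β' = 16 + 6 = 22.
Posterior mean = α'/β' = 75/22.

75/22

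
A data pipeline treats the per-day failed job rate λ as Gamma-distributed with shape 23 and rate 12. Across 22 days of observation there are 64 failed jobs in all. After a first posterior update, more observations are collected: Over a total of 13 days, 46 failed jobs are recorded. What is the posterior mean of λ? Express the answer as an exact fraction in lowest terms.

133/47

Total count 64 over total exposure 22 days.
After the first batch: Gamma(23 + 64, 12 + 22) = Gamma(87, 34).
Total count 46 over total exposure 13 days.
After the second batch: Gamma(87 + 46, 34 + 13) = Gamma(133, 47).
Posterior mean = α'/β' = 133/47.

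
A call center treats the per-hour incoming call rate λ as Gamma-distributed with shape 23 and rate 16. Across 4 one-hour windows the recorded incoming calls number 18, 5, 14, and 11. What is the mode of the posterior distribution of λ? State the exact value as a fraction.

Total count: 18 + 5 + 14 + 11 = 48.
Total exposure: 4 hours.
Gamma(α, β) with Poisson data over total exposure Σt gives posterior Gamma(α+Σx, β+Σt) = Gamma(71, 20).
Posterior mode = (α'−1)/β' = 70/20 = 7/2.

7/2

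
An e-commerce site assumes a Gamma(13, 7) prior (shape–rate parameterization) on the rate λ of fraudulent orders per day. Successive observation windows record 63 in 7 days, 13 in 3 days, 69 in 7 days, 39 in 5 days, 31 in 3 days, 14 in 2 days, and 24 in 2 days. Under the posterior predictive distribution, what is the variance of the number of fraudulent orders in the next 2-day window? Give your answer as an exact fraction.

Total count: 63 + 13 + 69 + 39 + 31 + 14 + 24 = 253.
Total exposure: 7 + 3 + 7 + 5 + 3 + 2 + 2 = 29 days.
By Gamma–Poisson conjugacy, the posterior is Gamma(α + Σx, β + Σt) = Gamma(13 + 253, 7 + 29) = Gamma(266, 36).
The posterior predictive for a window of length T is Negative Binomial with variance T·α'·(β'+T)/β'² = 2·266·38/1296 = 2527/162.

2527/162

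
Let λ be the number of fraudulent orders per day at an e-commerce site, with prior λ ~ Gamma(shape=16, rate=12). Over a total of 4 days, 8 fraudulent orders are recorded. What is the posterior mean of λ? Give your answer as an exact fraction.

3/2

Total count 8 over total exposure 4 days.
By Gamma–Poisson conjugacy, the posterior is Gamma(α + Σx, β + Σt) = Gamma(16 + 8, 12 + 4) = Gamma(24, 16).
Posterior mean = α'/β' = 24/16 = 3/2.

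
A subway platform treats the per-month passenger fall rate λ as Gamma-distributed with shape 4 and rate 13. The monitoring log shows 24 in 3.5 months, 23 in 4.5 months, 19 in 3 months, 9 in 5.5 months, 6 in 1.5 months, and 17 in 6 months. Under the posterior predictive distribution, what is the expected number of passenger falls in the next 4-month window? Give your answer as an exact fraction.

Total count: 24 + 23 + 19 + 9 + 6 + 17 = 98.
Total exposure: 3.5 + 4.5 + 3 + 5.5 + 1.5 + 6 = 24 months.
By Gamma–Poisson conjugacy, the posterior is Gamma(α + Σx, β + Σt) = Gamma(4 + 98, 13 + 24) = Gamma(102, 37).
Predictive mean over a 4-month window = T·E[λ|data] = 4·102/37 = 408/37.

408/37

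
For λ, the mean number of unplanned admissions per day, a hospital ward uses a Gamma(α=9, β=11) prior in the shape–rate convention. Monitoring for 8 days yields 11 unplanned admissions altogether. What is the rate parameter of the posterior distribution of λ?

19

Total count 11 over total exposure 8 days.
The Gamma prior is conjugate for the Poisson rate, so λ | data ~ Gamma(9+11, 11+8) = Gamma(20, 19).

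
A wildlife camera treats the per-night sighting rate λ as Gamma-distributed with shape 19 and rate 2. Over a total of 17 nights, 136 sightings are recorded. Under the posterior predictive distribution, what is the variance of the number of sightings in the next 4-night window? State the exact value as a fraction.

14260/361

Total count 136 over total exposure 17 nights.
Conjugate update: add total count to the shape and total exposure to the rate, giving Gamma(155, 19).
The posterior predictive for a window of length T is Negative Binomial with variance T·α'·(β'+T)/β'² = 4·155·23/361 = 14260/361.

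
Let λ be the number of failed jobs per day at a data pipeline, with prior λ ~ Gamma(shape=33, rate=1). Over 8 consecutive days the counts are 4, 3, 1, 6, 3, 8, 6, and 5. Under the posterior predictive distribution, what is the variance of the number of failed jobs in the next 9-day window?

Total count: 4 + 3 + 1 + 6 + 3 + 8 + 6 + 5 = 36.
Total exposure: 8 days.
Conjugate update: add total count to the shape and total exposure to the rate, giving Gamma(69, 9).
The posterior predictive for a window of length T is Negative Binomial with variance T·α'·(β'+T)/β'² = 9·69·18/81 = 138.

138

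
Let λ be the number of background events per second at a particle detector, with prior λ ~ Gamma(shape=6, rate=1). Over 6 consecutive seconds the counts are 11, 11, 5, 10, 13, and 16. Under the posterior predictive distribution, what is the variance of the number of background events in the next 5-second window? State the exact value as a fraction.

4320/49

Total count: 11 + 11 + 5 + 10 + 13 + 16 = 66.
Total exposure: 6 seconds.
By Gamma–Poisson conjugacy, the posterior is Gamma(α + Σx, β + Σt) = Gamma(6 + 66, 1 + 6) = Gamma(72, 7).
The posterior predictive for a window of length T is Negative Binomial with variance T·α'·(β'+T)/β'² = 5·72·12/49 = 4320/49.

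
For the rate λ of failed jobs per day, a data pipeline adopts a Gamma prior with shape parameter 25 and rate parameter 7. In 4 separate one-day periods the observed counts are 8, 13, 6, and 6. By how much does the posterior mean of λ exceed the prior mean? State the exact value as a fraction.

131/77

Total count: 8 + 13 + 6 + 6 = 33.
Total exposure: 4 days.
Conjugate update: add total count to the shape and total exposure to the rate, giving Gamma(58, 11).
Posterior mean = 58/11 = 58/11; prior mean = 25/7 = 25/7. Difference = 58/11 − 25/7 = 131/77.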